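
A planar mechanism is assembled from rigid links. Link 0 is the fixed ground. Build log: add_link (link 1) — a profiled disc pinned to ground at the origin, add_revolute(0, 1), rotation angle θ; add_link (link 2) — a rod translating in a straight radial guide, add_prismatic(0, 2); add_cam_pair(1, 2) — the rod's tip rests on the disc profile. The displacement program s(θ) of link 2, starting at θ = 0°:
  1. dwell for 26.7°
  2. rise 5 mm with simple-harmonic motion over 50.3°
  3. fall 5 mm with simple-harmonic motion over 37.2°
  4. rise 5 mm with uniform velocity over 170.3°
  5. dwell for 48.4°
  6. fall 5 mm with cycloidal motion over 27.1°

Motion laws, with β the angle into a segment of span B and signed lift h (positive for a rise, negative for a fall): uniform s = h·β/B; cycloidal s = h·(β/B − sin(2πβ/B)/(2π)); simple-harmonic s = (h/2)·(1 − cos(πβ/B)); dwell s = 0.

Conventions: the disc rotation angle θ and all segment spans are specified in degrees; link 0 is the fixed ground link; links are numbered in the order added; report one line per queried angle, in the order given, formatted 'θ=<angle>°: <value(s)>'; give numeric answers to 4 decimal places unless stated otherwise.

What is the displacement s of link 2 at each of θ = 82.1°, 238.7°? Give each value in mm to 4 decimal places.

seg 1 [0°–26.7°] dwell: s stays 0.0000
seg 2 [26.7°–77°] simple-harmonic, h=5: full span → s += 5 → s = 5.0000
seg 3 [77°–114.2°] simple-harmonic, h=-5: θ=82.1° here. β=5.1, B=37.2. -5/2·(1 − cos(π·0.1371)) = -0.2283 → s = 4.7717
seg 3 [77°–114.2°] simple-harmonic, h=-5: full span → s += -5 → s = 0.0000
seg 4 [114.2°–284.5°] uniform, h=5: θ=238.7° here. β=124.5, B=170.3. 5·124.5/170.3 = 3.6553 → s = 3.6553

θ=82.1°: 4.7717
θ=238.7°: 3.6553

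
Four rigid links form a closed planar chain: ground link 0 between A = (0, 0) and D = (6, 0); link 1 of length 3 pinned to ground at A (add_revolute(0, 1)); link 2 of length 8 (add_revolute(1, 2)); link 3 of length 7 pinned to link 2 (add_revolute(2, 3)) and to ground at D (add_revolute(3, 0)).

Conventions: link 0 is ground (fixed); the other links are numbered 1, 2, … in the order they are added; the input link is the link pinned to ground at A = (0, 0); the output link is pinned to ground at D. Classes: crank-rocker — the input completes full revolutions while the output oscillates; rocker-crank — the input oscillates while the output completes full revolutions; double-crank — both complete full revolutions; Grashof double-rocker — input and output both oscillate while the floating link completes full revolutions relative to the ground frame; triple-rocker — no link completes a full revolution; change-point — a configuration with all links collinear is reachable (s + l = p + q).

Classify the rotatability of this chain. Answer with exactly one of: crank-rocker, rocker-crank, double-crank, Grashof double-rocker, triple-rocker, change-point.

lengths: ground=6, input=3, coupler=8, output=7
sorted: s=3 (shortest), l=8 (longest), p+q=13
s + l = 11 vs p + q = 13
s + l < p + q (Grashof) with shortest = input link → crank-rocker

crank-rocker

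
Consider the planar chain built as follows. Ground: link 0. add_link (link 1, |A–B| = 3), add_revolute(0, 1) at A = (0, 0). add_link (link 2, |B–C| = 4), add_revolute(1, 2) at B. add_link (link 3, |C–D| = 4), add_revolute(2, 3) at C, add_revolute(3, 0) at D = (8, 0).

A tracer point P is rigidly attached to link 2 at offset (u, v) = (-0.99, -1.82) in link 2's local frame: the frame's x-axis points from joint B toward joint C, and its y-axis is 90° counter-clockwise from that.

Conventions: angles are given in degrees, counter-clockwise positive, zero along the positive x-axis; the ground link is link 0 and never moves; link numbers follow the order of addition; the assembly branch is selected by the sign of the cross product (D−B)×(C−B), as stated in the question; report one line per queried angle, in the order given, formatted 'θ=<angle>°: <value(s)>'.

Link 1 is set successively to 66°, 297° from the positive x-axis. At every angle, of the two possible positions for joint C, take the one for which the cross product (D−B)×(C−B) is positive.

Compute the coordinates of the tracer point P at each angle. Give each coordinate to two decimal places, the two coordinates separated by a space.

A=(0,0), D=(8.00,0)
θ=66°: B = A + 3.00·(cos66°, sin66°) = (1.2202, 2.7406)
θ=66°: |BD| = 7.3128
θ=66°: circle(B,4.00) ∩ circle(D,4.00): a=3.6564, h=1.6220
θ=66°:   candidates: C₊=(5.2180,2.8741) cross=11.861; C₋=(4.0022,-0.1335) cross=-11.861
θ=66°:   branch + wants cross > 0 → take C=(5.2180,2.8741) (cross=11.861)
θ=66°: ex = (C−B)/|BC| = (0.9994,0.0334); ey = (-0.0334,0.9994)
θ=66°: P = B + -0.99·ex + -1.82·ey = (0.2915,0.8886)
θ=297°: B = A + 3.00·(cos297°, sin297°) = (1.3620, -2.6730)
θ=297°: |BD| = 7.1560
θ=297°: circle(B,4.00) ∩ circle(D,4.00): a=3.5780, h=1.7883
θ=297°:   candidates: C₊=(4.0130,0.3223) cross=12.797; C₋=(5.3490,-2.9953) cross=-12.797
θ=297°:   branch + wants cross > 0 → take C=(4.0130,0.3223) (cross=12.797)
θ=297°: ex = (C−B)/|BC| = (0.6628,0.7488); ey = (-0.7488,0.6628)
θ=297°: P = B + -0.99·ex + -1.82·ey = (2.0687,-4.6206)

θ=66°: 0.29 0.89
θ=297°: 2.07 -4.62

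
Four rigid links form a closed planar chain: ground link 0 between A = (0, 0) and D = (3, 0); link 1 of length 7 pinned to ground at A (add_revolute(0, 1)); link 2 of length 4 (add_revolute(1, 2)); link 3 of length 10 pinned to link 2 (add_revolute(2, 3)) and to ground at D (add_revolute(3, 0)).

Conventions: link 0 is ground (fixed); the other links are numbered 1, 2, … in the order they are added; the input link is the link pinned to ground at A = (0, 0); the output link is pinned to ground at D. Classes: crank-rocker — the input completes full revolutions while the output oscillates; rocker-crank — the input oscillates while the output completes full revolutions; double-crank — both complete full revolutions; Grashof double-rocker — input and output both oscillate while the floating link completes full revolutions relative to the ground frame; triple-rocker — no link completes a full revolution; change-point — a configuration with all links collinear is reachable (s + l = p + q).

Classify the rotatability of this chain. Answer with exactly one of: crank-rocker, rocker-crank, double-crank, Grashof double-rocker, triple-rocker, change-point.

lengths: ground=3, input=7, coupler=4, output=10
sorted: s=3 (shortest), l=10 (longest), p+q=11
s + l = 13 vs p + q = 11
s + l > p + q → non-Grashof → no link fully rotates → triple-rocker

triple-rocker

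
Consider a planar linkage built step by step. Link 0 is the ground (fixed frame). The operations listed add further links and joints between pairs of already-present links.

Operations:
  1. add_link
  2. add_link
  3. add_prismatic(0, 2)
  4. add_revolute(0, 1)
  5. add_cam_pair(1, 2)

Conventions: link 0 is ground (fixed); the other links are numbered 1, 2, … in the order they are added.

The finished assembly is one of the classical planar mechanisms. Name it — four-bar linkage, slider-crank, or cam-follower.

links: 3 (incl. ground); joints: 1 revolute, 1 prismatic, 1 higher (cam) pair, forming one closed loop
3 links, revolute + prismatic + higher pair in one loop → cam-follower

cam-follower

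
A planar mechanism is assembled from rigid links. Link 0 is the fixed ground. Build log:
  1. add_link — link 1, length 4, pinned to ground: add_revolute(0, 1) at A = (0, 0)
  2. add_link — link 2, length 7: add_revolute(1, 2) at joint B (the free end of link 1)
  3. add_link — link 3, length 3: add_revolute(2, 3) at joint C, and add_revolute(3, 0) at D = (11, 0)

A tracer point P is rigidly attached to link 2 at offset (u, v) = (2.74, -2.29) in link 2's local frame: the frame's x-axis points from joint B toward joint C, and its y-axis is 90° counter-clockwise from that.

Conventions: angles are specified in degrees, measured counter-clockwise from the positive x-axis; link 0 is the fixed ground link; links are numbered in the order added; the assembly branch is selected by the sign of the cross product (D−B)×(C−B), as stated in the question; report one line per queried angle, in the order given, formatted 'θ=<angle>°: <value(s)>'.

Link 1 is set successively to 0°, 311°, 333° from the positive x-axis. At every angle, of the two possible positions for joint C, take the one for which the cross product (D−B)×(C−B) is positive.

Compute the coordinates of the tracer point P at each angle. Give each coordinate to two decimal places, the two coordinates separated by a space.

A=(0,0), D=(11.00,0)
θ=0°: B = A + 4.00·(cos0°, sin0°) = (4.0000, 0.0000)
θ=0°: |BD| = 7.0000
θ=0°: circle(B,7.00) ∩ circle(D,3.00): a=6.3571, h=2.9303
θ=0°:   candidates: C₊=(10.3571,2.9303) cross=20.512; C₋=(10.3571,-2.9303) cross=-20.512
θ=0°:   branch + wants cross > 0 → take C=(10.3571,2.9303) (cross=20.512)
θ=0°: ex = (C−B)/|BC| = (0.9082,0.4186); ey = (-0.4186,0.9082)
θ=0°: P = B + 2.74·ex + -2.29·ey = (7.4470,-0.9327)
θ=311°: B = A + 4.00·(cos311°, sin311°) = (2.6242, -3.0188)
θ=311°: |BD| = 8.9032
θ=311°: circle(B,7.00) ∩ circle(D,3.00): a=6.6980, h=2.0340
θ=311°:   candidates: C₊=(8.2358,1.1658) cross=18.109; C₋=(9.6151,-2.6612) cross=-18.109
θ=311°:   branch + wants cross > 0 → take C=(8.2358,1.1658) (cross=18.109)
θ=311°: ex = (C−B)/|BC| = (0.8016,0.5978); ey = (-0.5978,0.8016)
θ=311°: P = B + 2.74·ex + -2.29·ey = (6.1897,-3.2166)
θ=333°: B = A + 4.00·(cos333°, sin333°) = (3.5640, -1.8160)
θ=333°: |BD| = 7.6545
θ=333°: circle(B,7.00) ∩ circle(D,3.00): a=6.4401, h=2.7432
θ=333°:   candidates: C₊=(9.1695,2.3768) cross=20.998; C₋=(10.4711,-2.9530) cross=-20.998
θ=333°:   branch + wants cross > 0 → take C=(9.1695,2.3768) (cross=20.998)
θ=333°: ex = (C−B)/|BC| = (0.8008,0.5990); ey = (-0.5990,0.8008)
θ=333°: P = B + 2.74·ex + -2.29·ey = (7.1298,-2.0086)

θ=0°: 7.45 -0.93
θ=311°: 6.19 -3.22
θ=333°: 7.13 -2.01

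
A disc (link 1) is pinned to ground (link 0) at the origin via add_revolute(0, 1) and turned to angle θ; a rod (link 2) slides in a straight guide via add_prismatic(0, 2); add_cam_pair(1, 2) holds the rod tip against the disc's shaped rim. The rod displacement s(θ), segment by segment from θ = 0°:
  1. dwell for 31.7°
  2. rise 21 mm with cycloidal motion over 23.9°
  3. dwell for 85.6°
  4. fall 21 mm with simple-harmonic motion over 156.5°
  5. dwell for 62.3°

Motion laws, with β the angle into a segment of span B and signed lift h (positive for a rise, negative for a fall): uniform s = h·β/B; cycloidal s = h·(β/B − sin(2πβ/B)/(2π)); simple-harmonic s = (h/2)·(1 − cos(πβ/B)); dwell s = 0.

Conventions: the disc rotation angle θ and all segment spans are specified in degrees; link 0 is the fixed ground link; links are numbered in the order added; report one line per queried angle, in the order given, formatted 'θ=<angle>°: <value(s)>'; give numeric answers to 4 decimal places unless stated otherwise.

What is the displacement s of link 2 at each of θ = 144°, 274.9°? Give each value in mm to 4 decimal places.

segment 1 (0° to 31.7°, dwell): s unchanged at 0.0000
segment 2 (31.7° to 55.6°, cycloidal, h = 21) is passed completely: s = 0.0000 + (21) = 21.0000
segment 3 (55.6° to 141.2°, dwell): s unchanged at 21.0000
θ = 144° falls in segment 4 (141.2° to 297.7°, simple-harmonic, h = -21): β = 144 − 141.2 = 2.8°, B = 156.5°; Δs = -21/2·(1 − cos(π·0.0179)) = -0.0166; s = 21.0000 − 0.0166 = 20.9834
θ = 274.9° falls in segment 4 (141.2° to 297.7°, simple-harmonic, h = -21): β = 274.9 − 141.2 = 133.7°, B = 156.5°; Δs = -21/2·(1 − cos(π·0.8543)) = -19.9193; s = 21.0000 − 19.9193 = 1.0807

θ=144°: 20.9834
θ=274.9°: 1.0807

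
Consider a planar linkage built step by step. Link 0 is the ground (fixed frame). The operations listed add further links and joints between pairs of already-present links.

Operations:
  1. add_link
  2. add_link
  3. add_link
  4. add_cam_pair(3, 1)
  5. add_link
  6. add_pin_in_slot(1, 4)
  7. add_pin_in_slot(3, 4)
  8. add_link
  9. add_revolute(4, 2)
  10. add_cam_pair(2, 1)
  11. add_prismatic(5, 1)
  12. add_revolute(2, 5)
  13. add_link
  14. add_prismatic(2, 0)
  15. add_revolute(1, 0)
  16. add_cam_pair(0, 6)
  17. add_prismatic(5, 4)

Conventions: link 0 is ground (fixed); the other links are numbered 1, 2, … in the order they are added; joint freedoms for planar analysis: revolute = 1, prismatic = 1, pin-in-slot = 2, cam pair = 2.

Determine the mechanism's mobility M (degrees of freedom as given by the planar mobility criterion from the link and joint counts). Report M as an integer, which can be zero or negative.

ground; <1,0,0>
#1 <2,0,0>
#2 <3,0,0>
#3 <4,0,0>
C:3↔1 J2 <4,0,1>
#4 <5,0,1>
PS:1↔4 J2 <5,0,2>
PS:3↔4 J2 <5,0,3>
#5 <6,0,3>
R:4↔2 J1 <6,1,3>
C:2↔1 J2 <6,1,4>
P:5↔1 J1 <6,2,4>
R:2↔5 J1 <6,3,4>
#6 <7,3,4>
P:2↔0 J1 <7,4,4>
R:1↔0 J1 <7,5,4>
C:0↔6 J2 <7,5,5>
P:5↔4 J1 <7,6,5>
3×6 − 2×6 − 1×5 = 1

M = 1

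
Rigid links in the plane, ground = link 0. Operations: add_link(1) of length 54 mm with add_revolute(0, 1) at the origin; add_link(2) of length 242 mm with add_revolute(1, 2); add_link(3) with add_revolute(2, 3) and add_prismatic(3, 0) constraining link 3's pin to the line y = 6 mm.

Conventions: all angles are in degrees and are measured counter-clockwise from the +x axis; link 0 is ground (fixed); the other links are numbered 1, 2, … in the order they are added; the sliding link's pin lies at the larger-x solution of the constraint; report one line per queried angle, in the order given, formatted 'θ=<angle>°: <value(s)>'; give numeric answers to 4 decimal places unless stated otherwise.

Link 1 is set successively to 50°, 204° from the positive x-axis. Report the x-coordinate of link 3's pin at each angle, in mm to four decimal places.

geometry: r = 54 mm, L = 242 mm, e = 6 mm
θ=50°: crank pin P = (r cos θ, r sin θ) = (34.710531, 41.366400)
θ=50°: h = r sin θ − e = 41.366400 − 6 = 35.366400
θ=50°: x = r cos θ + √(L² − h²) = 34.710531 + 239.401791 = 274.112322
θ=204°: crank pin P = (r cos θ, r sin θ) = (-49.331455, -21.963779)
θ=204°: h = r sin θ − e = -21.963779 − 6 = -27.963779
θ=204°: x = r cos θ + √(L² − h²) = -49.331455 + 240.378924 = 191.047469

θ=50°: 274.1123
θ=204°: 191.0475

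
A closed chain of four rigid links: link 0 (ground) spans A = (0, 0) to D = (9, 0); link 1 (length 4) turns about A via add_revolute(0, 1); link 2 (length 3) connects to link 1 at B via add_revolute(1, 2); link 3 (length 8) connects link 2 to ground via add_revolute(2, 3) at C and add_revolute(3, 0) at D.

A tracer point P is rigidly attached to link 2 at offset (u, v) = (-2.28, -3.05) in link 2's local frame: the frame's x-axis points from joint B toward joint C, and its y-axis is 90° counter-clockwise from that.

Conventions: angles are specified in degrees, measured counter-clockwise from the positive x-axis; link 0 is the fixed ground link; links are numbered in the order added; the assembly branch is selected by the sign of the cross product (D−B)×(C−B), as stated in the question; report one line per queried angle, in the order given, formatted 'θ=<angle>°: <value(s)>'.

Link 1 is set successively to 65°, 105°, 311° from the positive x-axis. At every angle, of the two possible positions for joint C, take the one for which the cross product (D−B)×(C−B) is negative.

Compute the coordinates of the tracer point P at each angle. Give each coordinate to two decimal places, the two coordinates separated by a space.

A=(0,0), D=(9.00,0)
θ=65°: B = A + 4.00·(cos65°, sin65°) = (1.6905, 3.6252)
θ=65°: |BD| = 8.1591
θ=65°: circle(B,3.00) ∩ circle(D,8.00): a=0.7091, h=2.9150
θ=65°:   candidates: C₊=(3.6209,5.9216) cross=23.784; C₋=(1.0306,0.6987) cross=-23.784
θ=65°:   branch - wants cross < 0 → take C=(1.0306,0.6987) (cross=-23.784)
θ=65°: ex = (C−B)/|BC| = (-0.2200,-0.9755); ey = (0.9755,-0.2200)
θ=65°: P = B + -2.28·ex + -3.05·ey = (-0.7833,6.5203)
θ=105°: B = A + 4.00·(cos105°, sin105°) = (-1.0353, 3.8637)
θ=105°: |BD| = 10.7534
θ=105°: circle(B,3.00) ∩ circle(D,8.00): a=2.8193, h=1.0253
θ=105°:   candidates: C₊=(1.9642,3.8076) cross=11.026; C₋=(1.2274,1.8939) cross=-11.026
θ=105°:   branch - wants cross < 0 → take C=(1.2274,1.8939) (cross=-11.026)
θ=105°: ex = (C−B)/|BC| = (0.7542,-0.6566); ey = (0.6566,0.7542)
θ=105°: P = B + -2.28·ex + -3.05·ey = (-4.7576,3.0604)
θ=311°: B = A + 4.00·(cos311°, sin311°) = (2.6242, -3.0188)
θ=311°: |BD| = 7.0543
θ=311°: circle(B,3.00) ∩ circle(D,8.00): a=-0.3711, h=2.9770
θ=311°:   candidates: C₊=(1.0148,-0.4871) cross=21.000; C₋=(3.5628,-5.8683) cross=-21.000
θ=311°:   branch - wants cross < 0 → take C=(3.5628,-5.8683) (cross=-21.000)
θ=311°: ex = (C−B)/|BC| = (0.3128,-0.9498); ey = (0.9498,0.3128)
θ=311°: P = B + -2.28·ex + -3.05·ey = (-0.9859,-1.8074)

θ=65°: -0.78 6.52
θ=105°: -4.76 3.06
θ=311°: -0.99 -1.81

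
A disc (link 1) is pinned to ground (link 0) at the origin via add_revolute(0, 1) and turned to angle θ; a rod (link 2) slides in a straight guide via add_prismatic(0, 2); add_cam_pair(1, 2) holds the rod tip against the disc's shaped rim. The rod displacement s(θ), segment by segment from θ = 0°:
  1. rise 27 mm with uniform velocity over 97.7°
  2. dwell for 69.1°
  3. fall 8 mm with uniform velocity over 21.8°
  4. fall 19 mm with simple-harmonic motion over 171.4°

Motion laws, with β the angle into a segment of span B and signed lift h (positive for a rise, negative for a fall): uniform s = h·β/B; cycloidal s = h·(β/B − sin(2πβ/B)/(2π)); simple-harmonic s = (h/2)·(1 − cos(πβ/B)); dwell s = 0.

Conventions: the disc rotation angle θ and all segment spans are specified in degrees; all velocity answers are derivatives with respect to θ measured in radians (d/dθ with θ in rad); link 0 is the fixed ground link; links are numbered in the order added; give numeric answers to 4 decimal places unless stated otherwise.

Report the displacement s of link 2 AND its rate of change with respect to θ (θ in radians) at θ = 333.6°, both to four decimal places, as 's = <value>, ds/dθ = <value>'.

segment 1 (0° to 97.7°, uniform, h = 27) is passed completely: s = 0.0000 + (27) = 27.0000
segment 2 (97.7° to 166.8°, dwell): s unchanged at 27.0000
segment 3 (166.8° to 188.6°, uniform, h = -8) is passed completely: s = 27.0000 + (-8) = 19.0000
θ = 333.6° falls in segment 4 (188.6° to 360°, simple-harmonic, h = -19): β = 333.6 − 188.6 = 145°, B = 171.4°; Δs = -19/2·(1 − cos(π·0.8460)) = -17.9093; s = 19.0000 − 17.9093 = 1.0907
velocity in seg [188.6°–360°] (simple-harmonic), θ in radians: β = 145° = 2.5307 rad, B = 171.4° = 2.9915 rad; ds/dθ = (πh/(2B)) sin(πβ/B) = (π·(-19)/(2·2.9915)) sin(π·0.8460) = -4.641368 mm/rad

s = 1.0907, ds/dθ = -4.6414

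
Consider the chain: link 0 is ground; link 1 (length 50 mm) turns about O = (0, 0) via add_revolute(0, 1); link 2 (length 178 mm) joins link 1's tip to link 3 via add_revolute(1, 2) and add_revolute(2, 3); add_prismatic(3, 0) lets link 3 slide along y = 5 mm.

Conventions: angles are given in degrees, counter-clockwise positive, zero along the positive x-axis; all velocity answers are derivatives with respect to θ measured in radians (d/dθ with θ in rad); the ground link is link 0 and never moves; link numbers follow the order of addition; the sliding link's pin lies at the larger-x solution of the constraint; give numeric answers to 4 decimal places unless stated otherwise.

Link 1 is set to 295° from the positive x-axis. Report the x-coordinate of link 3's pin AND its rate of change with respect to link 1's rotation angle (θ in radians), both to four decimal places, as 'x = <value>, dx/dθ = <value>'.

geometry: r = 50 mm, L = 178 mm, e = 5 mm
crank pin P = (r cos θ, r sin θ) = (21.130913, -45.315389)
h = r sin θ − e = -45.315389 − 5 = -50.315389
x = r cos θ + √(L² − h²) = 21.130913 + 170.740627 = 191.871540
dx/dθ = −r sin θ − h·r cos θ/√(L² − h²) (θ in radians; h = -50.315389) = 51.542438

x = 191.8715, dx/dθ = 51.5424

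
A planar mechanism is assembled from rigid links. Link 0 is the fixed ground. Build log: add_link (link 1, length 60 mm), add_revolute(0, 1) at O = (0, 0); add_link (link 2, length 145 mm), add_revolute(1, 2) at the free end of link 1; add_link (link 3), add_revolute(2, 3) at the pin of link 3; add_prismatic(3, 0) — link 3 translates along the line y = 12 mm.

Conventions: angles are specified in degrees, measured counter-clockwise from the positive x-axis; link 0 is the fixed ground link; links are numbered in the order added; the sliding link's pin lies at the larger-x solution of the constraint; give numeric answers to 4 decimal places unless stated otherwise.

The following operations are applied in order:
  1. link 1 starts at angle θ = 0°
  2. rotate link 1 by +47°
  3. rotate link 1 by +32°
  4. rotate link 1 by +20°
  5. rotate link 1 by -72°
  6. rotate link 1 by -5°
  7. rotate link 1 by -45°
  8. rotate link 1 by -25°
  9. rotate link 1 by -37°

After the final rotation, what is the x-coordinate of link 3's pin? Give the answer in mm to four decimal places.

geometry: r = 60 mm, L = 145 mm, e = 12 mm; θ starts at 0°
rotate link 1 by +47°: θ ← 0° +47° = 47°
rotate link 1 by +32°: θ ← 47° +32° = 79°
rotate link 1 by +20°: θ ← 79° +20° = 99°
rotate link 1 by -72°: θ ← 99° -72° = 27°
rotate link 1 by -5°: θ ← 27° -5° = 22°
rotate link 1 by -45°: θ ← 22° -45° = -23°
rotate link 1 by -25°: θ ← -23° -25° = -48°
rotate link 1 by -37°: θ ← -48° -37° = -85°
crank pin P = (r cos θ, r sin θ) = (5.229345, -59.771682)
h = r sin θ − e = -59.771682 − 12 = -71.771682
x = r cos θ + √(L² − h²) = 5.229345 + 125.991371 = 131.220716

131.2207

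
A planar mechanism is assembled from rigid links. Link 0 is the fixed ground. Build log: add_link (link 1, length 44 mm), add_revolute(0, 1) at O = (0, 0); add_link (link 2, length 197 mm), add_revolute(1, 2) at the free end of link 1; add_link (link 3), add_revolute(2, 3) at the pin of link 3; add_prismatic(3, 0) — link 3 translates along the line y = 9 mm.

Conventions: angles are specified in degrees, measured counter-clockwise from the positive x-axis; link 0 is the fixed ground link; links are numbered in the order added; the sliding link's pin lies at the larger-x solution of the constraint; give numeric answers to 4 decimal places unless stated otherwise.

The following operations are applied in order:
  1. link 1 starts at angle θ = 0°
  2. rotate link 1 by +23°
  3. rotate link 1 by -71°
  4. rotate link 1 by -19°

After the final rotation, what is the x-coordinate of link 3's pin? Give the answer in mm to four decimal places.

geometry: r = 44 mm, L = 197 mm, e = 9 mm; θ starts at 0°
rotate link 1 by +23°: θ ← 0° +23° = 23°
rotate link 1 by -71°: θ ← 23° -71° = -48°
rotate link 1 by -19°: θ ← -48° -19° = -67°
crank pin P = (r cos θ, r sin θ) = (17.192170, -40.502214)
h = r sin θ − e = -40.502214 − 9 = -49.502214
x = r cos θ + √(L² − h²) = 17.192170 + 190.679131 = 207.871300

207.8713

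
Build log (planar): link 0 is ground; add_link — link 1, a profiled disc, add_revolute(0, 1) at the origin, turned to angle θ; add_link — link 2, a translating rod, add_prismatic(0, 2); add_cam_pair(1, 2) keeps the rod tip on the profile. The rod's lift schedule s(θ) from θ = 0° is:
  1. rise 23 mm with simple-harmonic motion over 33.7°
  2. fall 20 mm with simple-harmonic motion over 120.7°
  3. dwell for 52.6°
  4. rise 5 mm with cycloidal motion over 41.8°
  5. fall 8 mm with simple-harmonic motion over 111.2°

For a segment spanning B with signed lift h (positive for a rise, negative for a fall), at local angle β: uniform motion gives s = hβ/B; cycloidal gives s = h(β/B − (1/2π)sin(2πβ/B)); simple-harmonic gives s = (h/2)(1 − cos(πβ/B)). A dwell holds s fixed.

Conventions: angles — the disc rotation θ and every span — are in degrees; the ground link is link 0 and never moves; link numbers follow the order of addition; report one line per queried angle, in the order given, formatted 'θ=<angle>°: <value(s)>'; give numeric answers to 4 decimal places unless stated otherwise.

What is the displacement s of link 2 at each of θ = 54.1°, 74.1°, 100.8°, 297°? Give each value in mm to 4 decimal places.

seg 1 [0°–33.7°] simple-harmonic, h=23: full span → s += 23 → s = 23.0000
seg 2 [33.7°–154.4°] simple-harmonic, h=-20: θ=54.1° here. β=20.4, B=120.7. -20/2·(1 − cos(π·0.1690)) = -1.3769 → s = 21.6231
seg 2 [33.7°–154.4°] simple-harmonic, h=-20: θ=74.1° here. β=40.4, B=120.7. -20/2·(1 − cos(π·0.3347)) = -5.0376 → s = 17.9624
seg 2 [33.7°–154.4°] simple-harmonic, h=-20: θ=100.8° here. β=67.1, B=120.7. -20/2·(1 − cos(π·0.5559)) = -11.7479 → s = 11.2521
seg 2 [33.7°–154.4°] simple-harmonic, h=-20: full span → s += -20 → s = 3.0000
seg 3 [154.4°–207°] dwell: s stays 3.0000
seg 4 [207°–248.8°] cycloidal, h=5: full span → s += 5 → s = 8.0000
seg 5 [248.8°–360°] simple-harmonic, h=-8: θ=297° here. β=48.2, B=111.2. -8/2·(1 − cos(π·0.4335)) = -3.1698 → s = 4.8302

θ=54.1°: 21.6231
θ=74.1°: 17.9624
θ=100.8°: 11.2521
θ=297°: 4.8302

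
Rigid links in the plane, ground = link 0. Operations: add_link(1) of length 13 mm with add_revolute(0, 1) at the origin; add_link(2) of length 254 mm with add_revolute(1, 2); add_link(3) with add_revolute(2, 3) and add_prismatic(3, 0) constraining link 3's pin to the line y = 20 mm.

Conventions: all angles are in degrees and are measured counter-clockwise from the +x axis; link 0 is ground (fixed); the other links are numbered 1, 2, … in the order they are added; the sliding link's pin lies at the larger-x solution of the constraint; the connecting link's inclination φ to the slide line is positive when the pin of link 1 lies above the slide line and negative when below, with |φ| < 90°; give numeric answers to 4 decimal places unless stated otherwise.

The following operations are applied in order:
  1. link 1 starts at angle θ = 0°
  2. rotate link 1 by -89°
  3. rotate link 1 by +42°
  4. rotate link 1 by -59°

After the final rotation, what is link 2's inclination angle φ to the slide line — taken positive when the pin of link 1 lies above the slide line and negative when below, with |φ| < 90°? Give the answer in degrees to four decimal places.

geometry: r = 13 mm, L = 254 mm, e = 20 mm; θ starts at 0°
rotate link 1 by -89°: θ ← 0° -89° = -89°
rotate link 1 by +42°: θ ← -89° +42° = -47°
rotate link 1 by -59°: θ ← -47° -59° = -106°
h = r sin θ − e = -12.496402 − 20 = -32.496402
sin φ = h / L = -32.496402 / 254 = -0.12793859
φ = arcsin(-0.12793859) = -7.350488°

-7.3505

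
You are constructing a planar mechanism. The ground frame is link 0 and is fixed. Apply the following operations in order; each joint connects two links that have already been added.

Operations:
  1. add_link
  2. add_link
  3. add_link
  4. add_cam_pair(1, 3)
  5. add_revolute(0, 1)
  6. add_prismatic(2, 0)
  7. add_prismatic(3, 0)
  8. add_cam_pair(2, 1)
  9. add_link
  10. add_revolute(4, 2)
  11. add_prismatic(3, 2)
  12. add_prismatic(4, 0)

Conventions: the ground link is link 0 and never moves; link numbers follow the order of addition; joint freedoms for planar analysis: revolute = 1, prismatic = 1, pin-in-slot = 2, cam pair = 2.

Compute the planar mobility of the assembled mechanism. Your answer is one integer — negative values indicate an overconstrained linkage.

(L,J1,J2)=(1,0,0); link0 fixed
link1: (2,0,0)
link2: (3,0,0)
link3: (4,0,0)
C 1-3 [J2]: (4,0,1)
R 0-1 [J1]: (4,1,1)
P 2-0 [J1]: (4,2,1)
P 3-0 [J1]: (4,3,1)
C 2-1 [J2]: (4,3,2)
link4: (5,3,2)
R 4-2 [J1]: (5,4,2)
P 3-2 [J1]: (5,5,2)
P 4-0 [J1]: (5,6,2)
Grübler: 3·4 − 2·6 − 2 = -2

M = -2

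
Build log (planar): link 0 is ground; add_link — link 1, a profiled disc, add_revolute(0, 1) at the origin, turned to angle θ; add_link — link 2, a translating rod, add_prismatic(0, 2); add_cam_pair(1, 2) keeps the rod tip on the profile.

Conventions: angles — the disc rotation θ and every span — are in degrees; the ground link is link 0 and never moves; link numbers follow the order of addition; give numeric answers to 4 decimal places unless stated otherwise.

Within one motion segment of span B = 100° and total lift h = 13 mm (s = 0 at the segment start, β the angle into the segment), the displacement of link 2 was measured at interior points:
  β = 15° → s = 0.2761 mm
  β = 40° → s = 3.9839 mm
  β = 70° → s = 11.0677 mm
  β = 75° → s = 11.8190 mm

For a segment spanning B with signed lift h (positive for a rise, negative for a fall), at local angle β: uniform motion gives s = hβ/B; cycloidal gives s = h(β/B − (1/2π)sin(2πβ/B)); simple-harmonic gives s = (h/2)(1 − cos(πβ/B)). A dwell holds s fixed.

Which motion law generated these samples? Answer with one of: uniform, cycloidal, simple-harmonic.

candidates at β/B = r: uniform s = h·r (linear in β); cycloidal s = h·(r − sin(2πr)/(2π)); simple-harmonic s = (h/2)(1 − cos(πr))
β=15°: printed 0.2761 | uniform 1.9500, cycloidal 0.2761, simple-harmonic 0.7085
β=40°: printed 3.9839 | uniform 5.2000, cycloidal 3.9839, simple-harmonic 4.4914
β=70°: printed 11.0677 | uniform 9.1000, cycloidal 11.0677, simple-harmonic 10.3206
β=75°: printed 11.8190 | uniform 9.7500, cycloidal 11.8190, simple-harmonic 11.0962
only one law matches every sample → cycloidal

cycloidal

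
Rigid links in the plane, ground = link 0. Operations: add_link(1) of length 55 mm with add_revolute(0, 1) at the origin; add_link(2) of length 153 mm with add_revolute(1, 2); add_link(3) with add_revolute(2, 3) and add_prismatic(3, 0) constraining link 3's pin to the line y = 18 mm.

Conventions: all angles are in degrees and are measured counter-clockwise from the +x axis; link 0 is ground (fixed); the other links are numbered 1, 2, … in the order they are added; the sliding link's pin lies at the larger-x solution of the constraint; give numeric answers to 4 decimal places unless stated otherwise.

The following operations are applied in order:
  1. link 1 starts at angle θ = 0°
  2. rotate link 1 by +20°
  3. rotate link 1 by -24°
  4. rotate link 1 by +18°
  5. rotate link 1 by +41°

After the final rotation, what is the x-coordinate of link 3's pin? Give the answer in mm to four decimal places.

geometry: r = 55 mm, L = 153 mm, e = 18 mm; θ starts at 0°
rotate link 1 by +20°: θ ← 0° +20° = 20°
rotate link 1 by -24°: θ ← 20° -24° = -4°
rotate link 1 by +18°: θ ← -4° +18° = 14°
rotate link 1 by +41°: θ ← 14° +41° = 55°
crank pin P = (r cos θ, r sin θ) = (31.546704, 45.053362)
h = r sin θ − e = 45.053362 − 18 = 27.053362
x = r cos θ + √(L² − h²) = 31.546704 + 150.589228 = 182.135932

182.1359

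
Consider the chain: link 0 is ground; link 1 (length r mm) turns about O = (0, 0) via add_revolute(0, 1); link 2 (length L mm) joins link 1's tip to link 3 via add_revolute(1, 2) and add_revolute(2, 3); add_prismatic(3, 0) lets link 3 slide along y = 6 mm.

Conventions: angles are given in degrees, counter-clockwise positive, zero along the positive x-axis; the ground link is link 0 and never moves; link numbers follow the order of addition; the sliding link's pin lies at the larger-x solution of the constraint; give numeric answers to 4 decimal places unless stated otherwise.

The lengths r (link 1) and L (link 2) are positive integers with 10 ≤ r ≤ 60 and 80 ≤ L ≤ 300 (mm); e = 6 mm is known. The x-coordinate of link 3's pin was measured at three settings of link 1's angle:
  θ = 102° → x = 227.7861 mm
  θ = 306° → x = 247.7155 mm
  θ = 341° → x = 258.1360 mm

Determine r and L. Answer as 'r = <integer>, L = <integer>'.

constraint per measurement: (x − r cos θ)² + (r sin θ − e)² = L²
subtracting the θ₁ and θ₂ equations cancels the r² and L² terms:
r = (x₁² − x₂²) / (2[(x₁cos θ₁ + e sin θ₁) − (x₂cos θ₂ + e sin θ₂)]) = 26.0000 → r = 26
L² = (x₁ − r cos θ₁)² + (r sin θ₁ − e)² = 54756.0137 → L = 234.0000 → L = 234
check at θ₃=341°: x = 258.1360 (printed 258.1360) ✓

r = 26, L = 234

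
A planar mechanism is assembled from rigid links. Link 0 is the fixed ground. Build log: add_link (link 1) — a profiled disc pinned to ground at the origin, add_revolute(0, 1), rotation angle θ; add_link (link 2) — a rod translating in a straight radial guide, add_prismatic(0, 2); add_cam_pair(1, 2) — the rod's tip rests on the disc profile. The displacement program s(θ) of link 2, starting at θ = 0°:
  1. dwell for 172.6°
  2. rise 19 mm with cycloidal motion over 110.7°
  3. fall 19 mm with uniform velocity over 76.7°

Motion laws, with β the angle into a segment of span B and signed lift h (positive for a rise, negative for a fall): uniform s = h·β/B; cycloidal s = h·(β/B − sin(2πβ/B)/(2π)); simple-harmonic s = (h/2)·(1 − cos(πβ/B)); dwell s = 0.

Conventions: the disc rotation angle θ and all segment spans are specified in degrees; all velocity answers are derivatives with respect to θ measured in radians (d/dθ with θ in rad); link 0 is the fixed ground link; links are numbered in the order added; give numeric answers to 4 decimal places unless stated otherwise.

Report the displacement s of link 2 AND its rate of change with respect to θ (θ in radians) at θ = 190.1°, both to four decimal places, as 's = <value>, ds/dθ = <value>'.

seg 1 [0°–172.6°] dwell: s stays 0.0000
seg 2 [172.6°–283.3°] cycloidal, h=19: θ=190.1° here. β=17.5, B=110.7. 19·(0.1581 − sin(2π·0.1581)/(2π)) = 0.4701 → s = 0.4701
velocity in seg [172.6°–283.3°] (cycloidal), θ in radians: β = 17.5° = 0.3054 rad, B = 110.7° = 1.9321 rad; ds/dθ = (h/B)(1 − cos(2πβ/B)) = (19/1.9321)(1 − cos(2π·0.1581)) = 4.465137 mm/rad

s = 0.4701, ds/dθ = 4.4651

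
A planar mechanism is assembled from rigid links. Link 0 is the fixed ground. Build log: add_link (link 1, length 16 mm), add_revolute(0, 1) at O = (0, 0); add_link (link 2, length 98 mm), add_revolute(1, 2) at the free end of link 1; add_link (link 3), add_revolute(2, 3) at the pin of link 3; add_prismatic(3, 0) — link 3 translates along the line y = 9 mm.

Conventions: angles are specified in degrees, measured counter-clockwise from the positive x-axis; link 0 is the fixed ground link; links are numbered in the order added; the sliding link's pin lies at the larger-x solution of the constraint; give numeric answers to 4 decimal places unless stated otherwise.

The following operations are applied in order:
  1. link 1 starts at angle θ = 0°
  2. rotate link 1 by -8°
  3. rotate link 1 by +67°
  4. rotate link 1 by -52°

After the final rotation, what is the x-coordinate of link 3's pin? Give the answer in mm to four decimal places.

geometry: r = 16 mm, L = 98 mm, e = 9 mm; θ starts at 0°
rotate link 1 by -8°: θ ← 0° -8° = -8°
rotate link 1 by +67°: θ ← -8° +67° = 59°
rotate link 1 by -52°: θ ← 59° -52° = 7°
crank pin P = (r cos θ, r sin θ) = (15.880738, 1.949909)
h = r sin θ − e = 1.949909 − 9 = -7.050091
x = r cos θ + √(L² − h²) = 15.880738 + 97.746080 = 113.626819

113.6268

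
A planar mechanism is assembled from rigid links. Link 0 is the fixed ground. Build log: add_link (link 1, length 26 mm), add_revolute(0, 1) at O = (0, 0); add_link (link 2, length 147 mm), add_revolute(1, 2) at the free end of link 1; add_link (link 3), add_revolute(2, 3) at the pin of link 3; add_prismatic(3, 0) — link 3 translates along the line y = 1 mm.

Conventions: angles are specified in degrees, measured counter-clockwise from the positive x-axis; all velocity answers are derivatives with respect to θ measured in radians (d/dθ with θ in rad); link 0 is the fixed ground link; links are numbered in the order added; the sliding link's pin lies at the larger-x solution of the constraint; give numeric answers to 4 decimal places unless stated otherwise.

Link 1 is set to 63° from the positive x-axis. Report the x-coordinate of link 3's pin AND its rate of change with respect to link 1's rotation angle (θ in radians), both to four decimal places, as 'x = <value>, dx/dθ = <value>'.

geometry: r = 26 mm, L = 147 mm, e = 1 mm
crank pin P = (r cos θ, r sin θ) = (11.803753, 23.166170)
h = r sin θ − e = 23.166170 − 1 = 22.166170
x = r cos θ + √(L² − h²) = 11.803753 + 145.319169 = 157.122922
dx/dθ = −r sin θ − h·r cos θ/√(L² − h²) (θ in radians; h = 22.166170) = -24.966648

x = 157.1229, dx/dθ = -24.9666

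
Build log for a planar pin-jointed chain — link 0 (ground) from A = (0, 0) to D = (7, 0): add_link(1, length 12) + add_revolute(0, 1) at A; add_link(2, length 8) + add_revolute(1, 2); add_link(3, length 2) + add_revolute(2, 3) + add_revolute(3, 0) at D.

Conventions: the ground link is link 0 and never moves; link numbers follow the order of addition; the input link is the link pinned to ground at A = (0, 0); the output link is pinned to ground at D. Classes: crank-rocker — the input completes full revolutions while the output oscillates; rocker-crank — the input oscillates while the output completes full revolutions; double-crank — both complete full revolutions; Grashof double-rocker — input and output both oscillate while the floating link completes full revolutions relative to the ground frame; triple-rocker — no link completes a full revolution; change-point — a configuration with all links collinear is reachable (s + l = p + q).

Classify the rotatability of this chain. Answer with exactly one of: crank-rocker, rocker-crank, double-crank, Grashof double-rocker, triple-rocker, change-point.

lengths: ground=7, input=12, coupler=8, output=2
sorted: s=2 (shortest), l=12 (longest), p+q=15
s + l = 14 vs p + q = 15
s + l < p + q (Grashof) with shortest = output link → rocker-crank

rocker-crank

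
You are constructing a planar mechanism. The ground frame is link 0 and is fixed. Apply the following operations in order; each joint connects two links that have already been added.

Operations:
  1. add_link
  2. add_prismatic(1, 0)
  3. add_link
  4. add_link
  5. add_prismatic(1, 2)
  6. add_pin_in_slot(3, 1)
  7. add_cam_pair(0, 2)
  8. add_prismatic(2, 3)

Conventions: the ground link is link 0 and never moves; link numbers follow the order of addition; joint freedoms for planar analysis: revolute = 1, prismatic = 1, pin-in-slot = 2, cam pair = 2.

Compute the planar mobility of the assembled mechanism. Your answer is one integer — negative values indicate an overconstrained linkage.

link 0 = ground. State L|J1|J2 = 1|0|0
+link1  2|0|0
P(1,0) f=1→J1  2|1|0
+link2  3|1|0
+link3  4|1|0
P(1,2) f=1→J1  4|2|0
PS(3,1) f=2→J2  4|2|1
C(0,2) f=2→J2  4|2|2
P(2,3) f=1→J1  4|3|2
M = 3(4−1)−2·3−2 = 9−6−2 = 1

M = 1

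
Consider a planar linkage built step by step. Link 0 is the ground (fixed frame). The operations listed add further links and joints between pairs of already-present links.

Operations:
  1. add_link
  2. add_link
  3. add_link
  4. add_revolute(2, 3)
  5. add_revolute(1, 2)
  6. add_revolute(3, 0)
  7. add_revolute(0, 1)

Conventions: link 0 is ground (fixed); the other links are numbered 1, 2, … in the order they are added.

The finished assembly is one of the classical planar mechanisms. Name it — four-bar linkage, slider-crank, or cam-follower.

links: 4 (incl. ground); joints: 4 revolute, 0 prismatic, 0 higher (cam) pair, forming one closed loop
4 links in a single 4R loop → four-bar linkage

four-bar linkage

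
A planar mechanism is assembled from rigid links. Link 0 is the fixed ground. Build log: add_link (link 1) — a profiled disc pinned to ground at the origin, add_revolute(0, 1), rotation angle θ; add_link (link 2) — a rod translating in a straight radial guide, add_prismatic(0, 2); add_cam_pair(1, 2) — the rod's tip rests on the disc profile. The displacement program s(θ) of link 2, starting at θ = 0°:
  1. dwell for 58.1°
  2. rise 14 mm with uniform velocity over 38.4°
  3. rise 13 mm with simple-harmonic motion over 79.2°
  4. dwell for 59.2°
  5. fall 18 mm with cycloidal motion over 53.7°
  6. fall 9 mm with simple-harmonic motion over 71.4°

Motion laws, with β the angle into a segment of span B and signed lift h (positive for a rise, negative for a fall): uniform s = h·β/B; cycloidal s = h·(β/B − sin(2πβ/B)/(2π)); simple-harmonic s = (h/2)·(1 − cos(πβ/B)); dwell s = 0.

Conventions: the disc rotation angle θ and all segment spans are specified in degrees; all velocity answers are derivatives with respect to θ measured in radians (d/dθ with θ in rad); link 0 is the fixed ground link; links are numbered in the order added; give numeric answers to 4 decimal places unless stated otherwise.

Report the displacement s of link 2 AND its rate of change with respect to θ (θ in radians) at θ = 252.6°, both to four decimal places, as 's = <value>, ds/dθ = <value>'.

seg 1 [0°–58.1°] dwell: s stays 0.0000
seg 2 [58.1°–96.5°] uniform, h=14: full span → s += 14 → s = 14.0000
seg 3 [96.5°–175.7°] simple-harmonic, h=13: full span → s += 13 → s = 27.0000
seg 4 [175.7°–234.9°] dwell: s stays 27.0000
seg 5 [234.9°–288.6°] cycloidal, h=-18: θ=252.6° here. β=17.7, B=53.7. -18·(0.3296 − sin(2π·0.3296)/(2π)) = -3.4191 → s = 23.5809
velocity in seg [234.9°–288.6°] (cycloidal), θ in radians: β = 17.7° = 0.3089 rad, B = 53.7° = 0.9372 rad; ds/dθ = (h/B)(1 − cos(2πβ/B)) = ((-18)/0.9372)(1 − cos(2π·0.3296)) = -28.416127 mm/rad

s = 23.5809, ds/dθ = -28.4161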